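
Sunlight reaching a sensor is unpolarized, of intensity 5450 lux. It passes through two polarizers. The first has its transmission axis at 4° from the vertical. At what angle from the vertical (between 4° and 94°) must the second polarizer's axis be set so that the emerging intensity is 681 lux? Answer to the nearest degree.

Unpolarized light through the first polarizer → I₁ = ½ I₀, now polarized at 4°.
Target fraction: 681 / 5450 lux = 0.125 of I₀.
Need I₂/I₀ = 0.125, so cos²(θ − 4°) = 0.125 / 0.5 = 0.2499.
θ − 4° = arccos(√0.2499) = 60.0°, giving θ ≈ 4 + 60.0 = 64.0°.

θ ≈ 64°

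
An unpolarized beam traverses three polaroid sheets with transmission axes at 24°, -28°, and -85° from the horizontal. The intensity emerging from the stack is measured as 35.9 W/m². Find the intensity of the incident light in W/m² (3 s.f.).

I₀ ≈ 639 W/m²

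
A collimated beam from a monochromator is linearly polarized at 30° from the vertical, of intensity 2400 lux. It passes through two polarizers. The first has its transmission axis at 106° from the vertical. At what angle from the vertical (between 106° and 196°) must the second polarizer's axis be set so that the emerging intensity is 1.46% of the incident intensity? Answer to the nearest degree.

I₁ = I₀ cos²(106° − 30°) = I₀ cos²(76°) = 0.05853 I₀.
Need I₂/I₀ = 0.0146, so cos²(θ − 106°) = 0.0146 / 0.05853 = 0.2495.
θ − 106° = arccos(√0.2495) = 60.0°, giving θ ≈ 106 + 60.0 = 166.0°.

θ ≈ 166°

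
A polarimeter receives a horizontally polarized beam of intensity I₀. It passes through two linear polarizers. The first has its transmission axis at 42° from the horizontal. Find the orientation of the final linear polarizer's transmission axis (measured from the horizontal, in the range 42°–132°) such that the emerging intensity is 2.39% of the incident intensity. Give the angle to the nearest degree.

By Malus's law, I₁ = I₀ cos²(42° − 0°) = I₀ cos²(42°) = 0.5523 I₀.
Need I₂/I₀ = 0.0239, so cos²(θ − 42°) = 0.0239 / 0.5523 = 0.04328.
θ − 42° = arccos(√0.04328) = 78.0°, giving θ ≈ 42 + 78.0 = 120.0°.

θ ≈ 120°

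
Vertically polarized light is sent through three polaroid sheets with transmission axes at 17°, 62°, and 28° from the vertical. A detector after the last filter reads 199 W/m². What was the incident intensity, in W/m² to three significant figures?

I₀ ≈ 633 W/m²

I₁ = I₀ cos²(17° − 0°) = I₀ cos²(17°) = 0.9145 I₀.
I₂ = I₁ cos²(62° − 17°) = 0.9145 I₀ · cos²(45°) = 0.4573 I₀.
I₃ = I₂ cos²(28° − 62°) = 0.4573 I₀ · cos²(34°) = 0.3143 I₀.
So 199 W/m² = 0.3143 I₀, giving I₀ = 199/0.3143 = 633.2 W/m².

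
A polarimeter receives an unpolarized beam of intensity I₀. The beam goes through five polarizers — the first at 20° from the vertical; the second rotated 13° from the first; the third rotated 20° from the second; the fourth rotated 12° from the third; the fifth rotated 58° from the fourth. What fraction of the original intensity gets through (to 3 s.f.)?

≈ 0.113 I₀

Unpolarized light through the first polarizer → I₁ = ½ I₀, now polarized at 20°.
I₂ = I₁ cos²(13°) = 0.5 · 0.9494 I₀ = 0.4747 I₀.
I₃ = I₂ cos²(20°) = 0.4747 · 0.883 I₀ = 0.4192 I₀.
I₄ = I₃ cos²(12°) = 0.4192 · 0.9568 I₀ = 0.401 I₀.
I₅ = I₄ cos²(58°) = 0.401 · 0.2808 I₀ = 0.1126 I₀.
Transmitted fraction = 0.1126.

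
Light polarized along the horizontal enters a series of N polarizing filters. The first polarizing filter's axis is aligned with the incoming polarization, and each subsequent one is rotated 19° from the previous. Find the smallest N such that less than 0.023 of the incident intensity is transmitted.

First polarizer is aligned with the polarization: full transmission.
Each further stage multiplies by cos²(19°) = 0.894.
After N polarizers: T = 0.894^(N−1). Require T < 0.023 ⇒ N−1 > ln(0.023)/ln(0.894) = 33.67, so N−1 ≥ 34 and N = 35.
Check: N=35 gives T = 0.02216 < 0.023; N=34 gives T = 0.02479.

N = 35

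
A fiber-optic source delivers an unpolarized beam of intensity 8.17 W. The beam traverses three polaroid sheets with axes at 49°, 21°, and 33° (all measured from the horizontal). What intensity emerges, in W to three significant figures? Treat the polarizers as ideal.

Unpolarized light through the first polarizer → I₁ = 8.17 W/2 = 4.085 W, polarized at 49°.
I₂ = I₁ · cos²(28°) = 4.085 · 0.7796 = 3.185 W.
I₃ = I₂ · cos²(12°) = 3.185 · 0.9568 = 3.047 W.

I ≈ 3.05 W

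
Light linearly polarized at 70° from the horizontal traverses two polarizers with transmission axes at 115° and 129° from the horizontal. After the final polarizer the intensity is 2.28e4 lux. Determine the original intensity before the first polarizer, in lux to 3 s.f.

I₀ ≈ 4.84e4 lux

I₁ = I₀ cos²(115° − 70°) = I₀ cos²(45°) = 0.5 I₀.
I₂ = I₁ cos²(129° − 115°) = 0.5 I₀ · cos²(14°) = 0.4707 I₀.
So 2.28e4 lux = 0.4707 I₀, giving I₀ = 2.28e4/0.4707 = 4.843e+04 lux.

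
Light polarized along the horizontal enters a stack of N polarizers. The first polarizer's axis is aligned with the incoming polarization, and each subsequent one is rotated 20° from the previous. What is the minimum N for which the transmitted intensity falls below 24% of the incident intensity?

First polarizer is aligned with the polarization: full transmission.
Each further stage multiplies by cos²(20°) = 0.883.
After N polarizers: T = 0.883^(N−1). Require T < 0.24 ⇒ N−1 > ln(0.24)/ln(0.883) = 11.47, so N−1 ≥ 12 and N = 13.
Check: N=13 gives T = 0.2247 < 0.24; N=12 gives T = 0.2545.

N = 13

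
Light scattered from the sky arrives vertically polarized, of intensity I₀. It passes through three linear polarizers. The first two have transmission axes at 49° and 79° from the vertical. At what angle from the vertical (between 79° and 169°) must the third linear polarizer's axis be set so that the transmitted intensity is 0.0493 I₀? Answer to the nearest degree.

I₁ = I₀ cos²(49° − 0°) = I₀ cos²(49°) = 0.4304 I₀.
I₂ = I₁ cos²(79° − 49°) = 0.4304 I₀ · cos²(30°) = 0.3228 I₀.
Need I₃/I₀ = 0.0493, so cos²(θ − 79°) = 0.0493 / 0.3228 = 0.1527.
θ − 79° = arccos(√0.1527) = 67.0°, giving θ ≈ 79 + 67.0 = 146.0°.

θ ≈ 146°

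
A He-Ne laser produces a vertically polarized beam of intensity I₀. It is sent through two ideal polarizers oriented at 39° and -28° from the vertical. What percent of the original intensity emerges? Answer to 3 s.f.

I₁ = I₀ cos²(39° − 0°) = I₀ cos²(39°) = 0.604 I₀.
I₂ = I₁ cos²(-28° − 39°) = 0.604 I₀ · cos²(67°) = 0.09221 I₀.
That is 9.221% of the incident intensity.

≈ 9.22%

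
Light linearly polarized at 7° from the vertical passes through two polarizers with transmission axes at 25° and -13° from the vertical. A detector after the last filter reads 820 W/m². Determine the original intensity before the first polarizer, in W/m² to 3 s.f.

I₁ = I₀ cos²(25° − 7°) = I₀ cos²(18°) = 0.9045 I₀.
I₂ = I₁ cos²(-13° − 25°) = 0.9045 I₀ · cos²(38°) = 0.5617 I₀.
So 820 W/m² = 0.5617 I₀, giving I₀ = 820/0.5617 = 1460 W/m².

I₀ ≈ 1460 W/m²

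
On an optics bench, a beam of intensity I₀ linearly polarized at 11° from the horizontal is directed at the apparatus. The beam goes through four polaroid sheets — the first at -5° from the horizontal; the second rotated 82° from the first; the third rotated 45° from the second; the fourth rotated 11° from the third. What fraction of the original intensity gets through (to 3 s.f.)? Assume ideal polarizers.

≈ 0.00862 I₀

I₁ = I₀ cos²(-5° − 11°) = I₀ cos²(16°) = 0.924 I₀.
I₂ = I₁ cos²(82°) = 0.924 · 0.01937 I₀ = 0.0179 I₀.
I₃ = I₂ cos²(45°) = 0.0179 · 0.5 I₀ = 0.008949 I₀.
I₄ = I₃ cos²(11°) = 0.008949 · 0.9636 I₀ = 0.008623 I₀.
Transmitted fraction = 0.008623.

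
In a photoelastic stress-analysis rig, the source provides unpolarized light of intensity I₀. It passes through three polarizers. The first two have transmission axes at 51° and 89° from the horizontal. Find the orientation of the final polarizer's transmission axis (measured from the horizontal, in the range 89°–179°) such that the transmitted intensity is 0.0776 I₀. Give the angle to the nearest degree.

θ ≈ 149°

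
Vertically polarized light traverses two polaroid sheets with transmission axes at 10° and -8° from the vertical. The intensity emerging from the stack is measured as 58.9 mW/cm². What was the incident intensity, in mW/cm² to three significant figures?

I₀ ≈ 67.1 mW/cm²

I₁ = I₀ cos²(10° − 0°) = I₀ cos²(10°) = 0.9698 I₀.
I₂ = I₁ cos²(-8° − 10°) = 0.9698 I₀ · cos²(18°) = 0.8772 I₀.
So 58.9 mW/cm² = 0.8772 I₀, giving I₀ = 58.9/0.8772 = 67.14 mW/cm².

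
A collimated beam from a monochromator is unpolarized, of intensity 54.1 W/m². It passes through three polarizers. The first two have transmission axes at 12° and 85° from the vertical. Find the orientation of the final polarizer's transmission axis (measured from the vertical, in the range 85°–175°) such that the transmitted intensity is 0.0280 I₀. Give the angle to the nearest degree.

Unpolarized light through the first polarizer → I₁ = ½ I₀, now polarized at 12°.
I₂ = I₁ cos²(85° − 12°) = 0.5 I₀ · cos²(73°) = 0.04274 I₀.
Need I₃/I₀ = 0.028, so cos²(θ − 85°) = 0.028 / 0.04274 = 0.6551.
θ − 85° = arccos(√0.6551) = 36.0°, giving θ ≈ 85 + 36.0 = 121.0°.

θ ≈ 121°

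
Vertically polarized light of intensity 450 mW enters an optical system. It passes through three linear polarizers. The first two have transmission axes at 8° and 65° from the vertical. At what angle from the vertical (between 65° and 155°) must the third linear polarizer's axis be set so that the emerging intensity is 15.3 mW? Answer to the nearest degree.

θ ≈ 135°

I₁ = I₀ cos²(8° − 0°) = I₀ cos²(8°) = 0.9806 I₀.
I₂ = I₁ cos²(65° − 8°) = 0.9806 I₀ · cos²(57°) = 0.2909 I₀.
Target fraction: 15.3 / 450 mW = 0.034 of I₀.
Need I₃/I₀ = 0.034, so cos²(θ − 65°) = 0.034 / 0.2909 = 0.1169.
θ − 65° = arccos(√0.1169) = 70.0°, giving θ ≈ 65 + 70.0 = 135.0°.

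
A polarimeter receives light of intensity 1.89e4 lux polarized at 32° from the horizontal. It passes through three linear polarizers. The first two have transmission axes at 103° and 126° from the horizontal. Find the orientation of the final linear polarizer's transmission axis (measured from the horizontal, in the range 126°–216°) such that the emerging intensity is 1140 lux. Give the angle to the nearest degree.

I₁ = I₀ cos²(103° − 32°) = I₀ cos²(71°) = 0.106 I₀.
I₂ = I₁ cos²(126° − 103°) = 0.106 I₀ · cos²(23°) = 0.08981 I₀.
Target fraction: 1140 / 1.89e4 lux = 0.06032 of I₀.
Need I₃/I₀ = 0.06032, so cos²(θ − 126°) = 0.06032 / 0.08981 = 0.6716.
θ − 126° = arccos(√0.6716) = 35.0°, giving θ ≈ 126 + 35.0 = 161.0°.

θ ≈ 161°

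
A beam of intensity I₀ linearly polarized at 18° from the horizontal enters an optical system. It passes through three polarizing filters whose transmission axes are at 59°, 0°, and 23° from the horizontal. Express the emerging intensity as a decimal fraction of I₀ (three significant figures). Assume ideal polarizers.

≈ 0.128 I₀

By Malus's law, I₁ = I₀ cos²(59° − 18°) = I₀ cos²(41°) = 0.5696 I₀.
I₂ = I₁ cos²(0° − 59°) = 0.5696 I₀ · cos²(59°) = 0.1511 I₀.
I₃ = I₂ cos²(23° − 0°) = 0.1511 I₀ · cos²(23°) = 0.128 I₀.
Transmitted fraction = 0.128.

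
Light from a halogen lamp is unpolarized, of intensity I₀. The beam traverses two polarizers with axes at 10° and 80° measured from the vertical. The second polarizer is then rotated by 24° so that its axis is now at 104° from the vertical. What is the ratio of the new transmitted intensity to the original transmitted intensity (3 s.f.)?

Before rotation:
Unpolarized light through the first polarizer → I₁ = ½ I₀, now polarized at 10°.
I₂ = I₁ cos²(80° − 10°) = 0.5 I₀ · cos²(70°) = 0.05849 I₀.
After rotation:
Unpolarized light through the first polarizer → I₁ = ½ I₀, now polarized at 10°.
Angle between axes 1 and 2: 86°. I₂ = 0.5 I₀ · cos²(86°) = 0.002433 I₀.
Ratio = 0.002433 / 0.05849 = 0.0416.

I_new/I_old ≈ 0.0416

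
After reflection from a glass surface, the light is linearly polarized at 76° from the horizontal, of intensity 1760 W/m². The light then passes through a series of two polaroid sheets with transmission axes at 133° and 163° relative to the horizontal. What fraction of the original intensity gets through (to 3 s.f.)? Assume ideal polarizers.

By Malus's law, I₁ = 1760 W/m² · cos²(57°) = 522.1 W/m².
I₂ = I₁ · cos²(30°) = 522.1 · 0.75 = 391.6 W/m².
Transmitted fraction = 0.2225.

I/I₀ ≈ 0.222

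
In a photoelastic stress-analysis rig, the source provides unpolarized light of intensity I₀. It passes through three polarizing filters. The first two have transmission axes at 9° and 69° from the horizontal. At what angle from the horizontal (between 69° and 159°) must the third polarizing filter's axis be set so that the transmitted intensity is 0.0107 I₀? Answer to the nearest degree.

θ ≈ 142°

Unpolarized light through the first polarizer → I₁ = ½ I₀, now polarized at 9°.
I₂ = I₁ cos²(69° − 9°) = 0.5 I₀ · cos²(60°) = 0.125 I₀.
Need I₃/I₀ = 0.0107, so cos²(θ − 69°) = 0.0107 / 0.125 = 0.0856.
θ − 69° = arccos(√0.0856) = 73.0°, giving θ ≈ 69 + 73.0 = 142.0°.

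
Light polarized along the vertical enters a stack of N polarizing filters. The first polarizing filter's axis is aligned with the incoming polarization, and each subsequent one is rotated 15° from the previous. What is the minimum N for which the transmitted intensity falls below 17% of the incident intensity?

N = 27

First polarizer is aligned with the polarization: full transmission.
Each further stage multiplies by cos²(15°) = 0.933.
After N polarizers: T = 0.933^(N−1). Require T < 0.17 ⇒ N−1 > ln(0.17)/ln(0.933) = 25.56, so N−1 ≥ 26 and N = 27.
Check: N=27 gives T = 0.1648 < 0.17; N=26 gives T = 0.1767.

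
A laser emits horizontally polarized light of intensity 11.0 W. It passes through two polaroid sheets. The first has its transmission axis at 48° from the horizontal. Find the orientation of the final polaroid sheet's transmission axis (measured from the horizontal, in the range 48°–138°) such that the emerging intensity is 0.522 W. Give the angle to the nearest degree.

I₁ = I₀ cos²(48° − 0°) = I₀ cos²(48°) = 0.4477 I₀.
Target fraction: 0.522 / 11.0 W = 0.04745 of I₀.
Need I₂/I₀ = 0.04745, so cos²(θ − 48°) = 0.04745 / 0.4477 = 0.106.
θ − 48° = arccos(√0.106) = 71.0°, giving θ ≈ 48 + 71.0 = 119.0°.

θ ≈ 119°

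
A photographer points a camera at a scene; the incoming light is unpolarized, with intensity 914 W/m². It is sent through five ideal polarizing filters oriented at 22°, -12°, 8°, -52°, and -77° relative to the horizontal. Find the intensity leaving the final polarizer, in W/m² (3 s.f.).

I ≈ 57.0 W/m²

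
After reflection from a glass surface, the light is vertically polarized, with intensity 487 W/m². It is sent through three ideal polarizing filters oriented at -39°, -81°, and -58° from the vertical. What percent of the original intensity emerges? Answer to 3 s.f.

I₁ = 487 W/m² · cos²(39°) = 294.1 W/m².
I₂ = I₁ · cos²(42°) = 294.1 · 0.5523 = 162.4 W/m².
I₃ = I₂ · cos²(23°) = 162.4 · 0.8473 = 137.6 W/m².
That is 28.26% of the incident intensity.

≈ 28.3%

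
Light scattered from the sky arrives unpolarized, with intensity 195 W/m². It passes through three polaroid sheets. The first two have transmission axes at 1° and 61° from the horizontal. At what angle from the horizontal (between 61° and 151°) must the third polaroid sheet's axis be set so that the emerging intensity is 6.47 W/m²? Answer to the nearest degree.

Unpolarized light through the first polarizer → I₁ = ½ I₀, now polarized at 1°.
I₂ = I₁ cos²(61° − 1°) = 0.5 I₀ · cos²(60°) = 0.125 I₀.
Target fraction: 6.47 / 195 W/m² = 0.03318 of I₀.
Need I₃/I₀ = 0.03318, so cos²(θ − 61°) = 0.03318 / 0.125 = 0.2654.
θ − 61° = arccos(√0.2654) = 59.0°, giving θ ≈ 61 + 59.0 = 120.0°.

θ ≈ 120°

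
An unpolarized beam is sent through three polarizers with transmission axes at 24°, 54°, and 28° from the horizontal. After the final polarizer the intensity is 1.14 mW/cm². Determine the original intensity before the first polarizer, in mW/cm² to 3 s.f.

I₀ ≈ 3.76 mW/cm²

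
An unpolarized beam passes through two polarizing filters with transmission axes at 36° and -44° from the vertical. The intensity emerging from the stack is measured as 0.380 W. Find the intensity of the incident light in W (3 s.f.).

Unpolarized light through the first polarizer → I₁ = ½ I₀, now polarized at 36°.
I₂ = I₁ cos²(-44° − 36°) = 0.5 I₀ · cos²(80°) = 0.01508 I₀.
So 0.380 W = 0.01508 I₀, giving I₀ = 0.380/0.01508 = 25.2 W.

I₀ ≈ 25.2 W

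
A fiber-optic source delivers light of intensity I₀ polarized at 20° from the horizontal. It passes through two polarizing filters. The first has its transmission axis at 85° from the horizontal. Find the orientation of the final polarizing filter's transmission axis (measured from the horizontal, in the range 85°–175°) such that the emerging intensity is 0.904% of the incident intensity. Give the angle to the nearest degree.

θ ≈ 162°

I₁ = I₀ cos²(85° − 20°) = I₀ cos²(65°) = 0.1786 I₀.
Need I₂/I₀ = 0.00904, so cos²(θ − 85°) = 0.00904 / 0.1786 = 0.05061.
θ − 85° = arccos(√0.05061) = 77.0°, giving θ ≈ 85 + 77.0 = 162.0°.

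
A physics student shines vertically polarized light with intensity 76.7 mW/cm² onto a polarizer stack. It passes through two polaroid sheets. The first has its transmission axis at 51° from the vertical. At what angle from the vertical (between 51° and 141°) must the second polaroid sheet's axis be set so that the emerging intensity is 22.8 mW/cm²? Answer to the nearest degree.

θ ≈ 81°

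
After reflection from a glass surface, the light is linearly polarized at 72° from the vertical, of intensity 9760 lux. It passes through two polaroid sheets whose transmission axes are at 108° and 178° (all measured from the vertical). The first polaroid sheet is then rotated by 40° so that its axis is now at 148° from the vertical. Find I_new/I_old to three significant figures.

Before rotation:
I₁ = I₀ cos²(108° − 72°) = I₀ cos²(36°) = 0.6545 I₀.
I₂ = I₁ cos²(178° − 108°) = 0.6545 I₀ · cos²(70°) = 0.07656 I₀.
After rotation:
I₁ = I₀ cos²(148° − 72°) = I₀ cos²(76°) = 0.05853 I₀.
I₂ = I₁ cos²(178° − 148°) = 0.05853 I₀ · cos²(30°) = 0.04389 I₀.
Ratio = 0.04389 / 0.07656 = 0.5733.

I_new/I_old ≈ 0.573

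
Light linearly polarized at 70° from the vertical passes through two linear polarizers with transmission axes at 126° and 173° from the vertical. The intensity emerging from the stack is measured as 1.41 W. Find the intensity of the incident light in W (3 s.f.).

I₀ ≈ 9.69 W

I₁ = I₀ cos²(126° − 70°) = I₀ cos²(56°) = 0.3127 I₀.
I₂ = I₁ cos²(173° − 126°) = 0.3127 I₀ · cos²(47°) = 0.1454 I₀.
So 1.41 W = 0.1454 I₀, giving I₀ = 1.41/0.1454 = 9.695 W.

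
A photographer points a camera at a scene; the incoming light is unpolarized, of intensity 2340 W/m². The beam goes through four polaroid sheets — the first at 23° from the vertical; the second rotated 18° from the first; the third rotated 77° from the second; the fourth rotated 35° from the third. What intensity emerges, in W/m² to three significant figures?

I ≈ 35.9 W/m²

Unpolarized light through the first polarizer → I₁ = 2340 W/m²/2 = 1170 W/m², polarized at 23°.
I₂ = I₁ · cos²(18°) = 1170 · 0.9045 = 1058 W/m².
I₃ = I₂ · cos²(77°) = 1058 · 0.0506 = 53.55 W/m².
I₄ = I₃ · cos²(35°) = 53.55 · 0.671 = 35.93 W/m².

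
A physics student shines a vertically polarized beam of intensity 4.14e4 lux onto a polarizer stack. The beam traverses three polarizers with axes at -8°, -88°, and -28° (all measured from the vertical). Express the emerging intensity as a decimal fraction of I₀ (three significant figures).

I₁ = 4.14e4 lux · cos²(8°) = 4.06e+04 lux.
I₂ = I₁ · cos²(80°) = 4.06e+04 · 0.03015 = 1224 lux.
I₃ = I₂ · cos²(60°) = 1224 · 0.25 = 306 lux.
Transmitted fraction = 0.007392.

I/I₀ ≈ 0.00739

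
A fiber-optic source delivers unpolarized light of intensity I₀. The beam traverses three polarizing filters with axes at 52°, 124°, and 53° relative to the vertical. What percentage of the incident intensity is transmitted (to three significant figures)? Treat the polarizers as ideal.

≈ 0.506%

Unpolarized light through the first polarizer → I₁ = ½ I₀, now polarized at 52°.
I₂ = I₁ cos²(124° − 52°) = 0.5 I₀ · cos²(72°) = 0.04775 I₀.
I₃ = I₂ cos²(53° − 124°) = 0.04775 I₀ · cos²(71°) = 0.005061 I₀.
That is 0.5061% of the incident intensity.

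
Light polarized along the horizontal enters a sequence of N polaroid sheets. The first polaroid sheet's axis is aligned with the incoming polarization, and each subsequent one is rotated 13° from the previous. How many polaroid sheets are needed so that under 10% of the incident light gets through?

N = 46

First polarizer is aligned with the polarization: full transmission.
Each further stage multiplies by cos²(13°) = 0.9494.
After N polarizers: T = 0.9494^(N−1). Require T < 0.10 ⇒ N−1 > ln(0.10)/ln(0.9494) = 44.34, so N−1 ≥ 45 and N = 46.
Check: N=46 gives T = 0.09664 < 0.10; N=45 gives T = 0.1018.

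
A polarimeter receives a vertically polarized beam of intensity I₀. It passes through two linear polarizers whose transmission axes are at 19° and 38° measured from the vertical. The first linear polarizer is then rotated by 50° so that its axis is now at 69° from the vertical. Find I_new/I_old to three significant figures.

Before rotation:
By Malus's law, I₁ = I₀ cos²(19° − 0°) = I₀ cos²(19°) = 0.894 I₀.
I₂ = I₁ cos²(38° − 19°) = 0.894 I₀ · cos²(19°) = 0.7992 I₀.
After rotation:
I₁ = I₀ cos²(69° − 0°) = I₀ cos²(69°) = 0.1284 I₀.
I₂ = I₁ cos²(38° − 69°) = 0.1284 I₀ · cos²(31°) = 0.09436 I₀.
Ratio = 0.09436 / 0.7992 = 0.1181.

I_new/I_old ≈ 0.118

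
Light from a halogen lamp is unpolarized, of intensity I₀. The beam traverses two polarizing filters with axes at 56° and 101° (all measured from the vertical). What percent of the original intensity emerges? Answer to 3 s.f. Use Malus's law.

Unpolarized light through the first polarizer → I₁ = ½ I₀, now polarized at 56°.
I₂ = I₁ cos²(101° − 56°) = 0.5 I₀ · cos²(45°) = 0.25 I₀.
That is 25% of the incident intensity.

≈ 25.0%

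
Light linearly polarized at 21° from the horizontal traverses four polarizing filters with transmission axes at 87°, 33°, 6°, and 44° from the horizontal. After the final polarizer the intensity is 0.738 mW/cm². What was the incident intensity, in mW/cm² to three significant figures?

I₀ ≈ 26.2 mW/cm²

I₁ = I₀ cos²(87° − 21°) = I₀ cos²(66°) = 0.1654 I₀.
I₂ = I₁ cos²(33° − 87°) = 0.1654 I₀ · cos²(54°) = 0.05716 I₀.
I₃ = I₂ cos²(6° − 33°) = 0.05716 I₀ · cos²(27°) = 0.04538 I₀.
I₄ = I₃ cos²(44° − 6°) = 0.04538 I₀ · cos²(38°) = 0.02818 I₀.
So 0.738 mW/cm² = 0.02818 I₀, giving I₀ = 0.738/0.02818 = 26.19 mW/cm².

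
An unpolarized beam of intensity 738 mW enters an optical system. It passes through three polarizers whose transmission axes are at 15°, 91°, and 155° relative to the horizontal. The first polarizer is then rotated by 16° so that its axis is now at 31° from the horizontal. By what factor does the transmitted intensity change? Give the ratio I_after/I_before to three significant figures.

I_new/I_old ≈ 4.27

Before rotation:
Unpolarized light through the first polarizer → I₁ = ½ I₀, now polarized at 15°.
I₂ = I₁ cos²(91° − 15°) = 0.5 I₀ · cos²(76°) = 0.02926 I₀.
I₃ = I₂ cos²(155° − 91°) = 0.02926 I₀ · cos²(64°) = 0.005623 I₀.
After rotation:
Unpolarized light through the first polarizer → I₁ = ½ I₀, now polarized at 31°.
I₂ = I₁ cos²(91° − 31°) = 0.5 I₀ · cos²(60°) = 0.125 I₀.
I₃ = I₂ cos²(155° − 91°) = 0.125 I₀ · cos²(64°) = 0.02402 I₀.
Ratio = 0.02402 / 0.005623 = 4.272.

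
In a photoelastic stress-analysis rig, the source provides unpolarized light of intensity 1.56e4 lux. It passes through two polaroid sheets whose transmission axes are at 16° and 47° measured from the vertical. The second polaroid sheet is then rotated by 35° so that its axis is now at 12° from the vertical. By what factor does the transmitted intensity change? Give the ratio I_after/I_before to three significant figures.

I_new/I_old ≈ 1.35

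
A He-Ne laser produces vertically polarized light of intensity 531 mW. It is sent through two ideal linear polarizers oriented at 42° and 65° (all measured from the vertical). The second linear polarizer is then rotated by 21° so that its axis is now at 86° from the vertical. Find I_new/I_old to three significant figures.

Before rotation:
By Malus's law, I₁ = I₀ cos²(42° − 0°) = I₀ cos²(42°) = 0.5523 I₀.
I₂ = I₁ cos²(65° − 42°) = 0.5523 I₀ · cos²(23°) = 0.4679 I₀.
After rotation:
I₁ = I₀ cos²(42° − 0°) = I₀ cos²(42°) = 0.5523 I₀.
I₂ = I₁ cos²(86° − 42°) = 0.5523 I₀ · cos²(44°) = 0.2858 I₀.
Ratio = 0.2858 / 0.4679 = 0.6107.

I_new/I_old ≈ 0.611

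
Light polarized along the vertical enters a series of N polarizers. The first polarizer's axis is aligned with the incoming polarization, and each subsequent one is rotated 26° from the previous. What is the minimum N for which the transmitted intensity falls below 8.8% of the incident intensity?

N = 13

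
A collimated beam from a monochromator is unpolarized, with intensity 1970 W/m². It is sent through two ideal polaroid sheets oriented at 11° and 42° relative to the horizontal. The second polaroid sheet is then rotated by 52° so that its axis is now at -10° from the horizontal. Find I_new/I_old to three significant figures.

I_new/I_old ≈ 1.19

Before rotation:
Unpolarized light through the first polarizer → I₁ = ½ I₀, now polarized at 11°.
I₂ = I₁ cos²(42° − 11°) = 0.5 I₀ · cos²(31°) = 0.3674 I₀.
After rotation:
Unpolarized light through the first polarizer → I₁ = ½ I₀, now polarized at 11°.
I₂ = I₁ cos²(-10° − 11°) = 0.5 I₀ · cos²(21°) = 0.4358 I₀.
Ratio = 0.4358 / 0.3674 = 1.186.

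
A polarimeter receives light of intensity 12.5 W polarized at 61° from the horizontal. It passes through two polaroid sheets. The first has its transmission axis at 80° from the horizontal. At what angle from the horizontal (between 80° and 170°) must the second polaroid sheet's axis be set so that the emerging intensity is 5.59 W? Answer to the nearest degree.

I₁ = I₀ cos²(80° − 61°) = I₀ cos²(19°) = 0.894 I₀.
Target fraction: 5.59 / 12.5 W = 0.4472 of I₀.
Need I₂/I₀ = 0.4472, so cos²(θ − 80°) = 0.4472 / 0.894 = 0.5002.
θ − 80° = arccos(√0.5002) = 45.0°, giving θ ≈ 80 + 45.0 = 125.0°.

θ ≈ 125°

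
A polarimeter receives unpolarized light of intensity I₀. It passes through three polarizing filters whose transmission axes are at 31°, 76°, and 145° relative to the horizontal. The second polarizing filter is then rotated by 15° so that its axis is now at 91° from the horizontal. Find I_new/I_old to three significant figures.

I_new/I_old ≈ 1.35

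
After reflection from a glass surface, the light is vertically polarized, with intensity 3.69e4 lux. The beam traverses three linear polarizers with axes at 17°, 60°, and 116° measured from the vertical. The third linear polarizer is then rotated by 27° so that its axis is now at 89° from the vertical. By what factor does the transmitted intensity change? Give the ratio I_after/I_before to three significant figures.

Before rotation:
I₁ = I₀ cos²(17° − 0°) = I₀ cos²(17°) = 0.9145 I₀.
I₂ = I₁ cos²(60° − 17°) = 0.9145 I₀ · cos²(43°) = 0.4892 I₀.
I₃ = I₂ cos²(116° − 60°) = 0.4892 I₀ · cos²(56°) = 0.153 I₀.
After rotation:
I₁ = I₀ cos²(17° − 0°) = I₀ cos²(17°) = 0.9145 I₀.
I₂ = I₁ cos²(60° − 17°) = 0.9145 I₀ · cos²(43°) = 0.4892 I₀.
I₃ = I₂ cos²(89° − 60°) = 0.4892 I₀ · cos²(29°) = 0.3742 I₀.
Ratio = 0.3742 / 0.153 = 2.446.

I_new/I_old ≈ 2.45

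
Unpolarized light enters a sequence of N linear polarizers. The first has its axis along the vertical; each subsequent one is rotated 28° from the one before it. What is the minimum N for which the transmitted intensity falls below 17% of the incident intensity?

N = 6

First polarizer halves the unpolarized light: factor 1/2.
Each further stage multiplies by cos²(28°) = 0.7796.
After N polarizers: T = 0.5·0.7796^(N−1). Require T < 0.17 ⇒ N−1 > ln(0.17/0.5)/ln(0.7796) = 4.33, so N−1 ≥ 5 and N = 6.
Check: N=6 gives T = 0.144 < 0.17; N=5 gives T = 0.1847.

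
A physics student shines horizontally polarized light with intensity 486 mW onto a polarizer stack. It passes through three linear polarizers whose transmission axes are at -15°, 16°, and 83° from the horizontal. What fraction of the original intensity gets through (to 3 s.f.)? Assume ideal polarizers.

I₁ = 486 mW · cos²(15°) = 453.4 mW.
I₂ = I₁ · cos²(31°) = 453.4 · 0.7347 = 333.2 mW.
I₃ = I₂ · cos²(67°) = 333.2 · 0.1527 = 50.86 mW.
Transmitted fraction = 0.1047.

I/I₀ ≈ 0.105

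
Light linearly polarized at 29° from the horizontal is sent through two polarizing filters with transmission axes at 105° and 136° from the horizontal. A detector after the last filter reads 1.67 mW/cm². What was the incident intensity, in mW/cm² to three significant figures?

I₁ = I₀ cos²(105° − 29°) = I₀ cos²(76°) = 0.05853 I₀.
I₂ = I₁ cos²(136° − 105°) = 0.05853 I₀ · cos²(31°) = 0.043 I₀.
So 1.67 mW/cm² = 0.043 I₀, giving I₀ = 1.67/0.043 = 38.84 mW/cm².

I₀ ≈ 38.8 mW/cm²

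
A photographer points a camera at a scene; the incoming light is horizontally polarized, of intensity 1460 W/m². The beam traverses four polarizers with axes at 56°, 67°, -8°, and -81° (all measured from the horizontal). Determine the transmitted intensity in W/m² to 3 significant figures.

I₁ = 1460 W/m² · cos²(56°) = 456.5 W/m².
I₂ = I₁ · cos²(11°) = 456.5 · 0.9636 = 439.9 W/m².
I₃ = I₂ · cos²(75°) = 439.9 · 0.06699 = 29.47 W/m².
I₄ = I₃ · cos²(73°) = 29.47 · 0.08548 = 2.519 W/m².

I ≈ 2.52 W/m²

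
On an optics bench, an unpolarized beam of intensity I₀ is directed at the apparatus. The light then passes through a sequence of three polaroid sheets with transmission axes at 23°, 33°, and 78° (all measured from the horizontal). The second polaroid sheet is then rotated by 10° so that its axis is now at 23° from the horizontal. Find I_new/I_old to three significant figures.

I_new/I_old ≈ 0.678

Before rotation:
Unpolarized light through the first polarizer → I₁ = ½ I₀, now polarized at 23°.
I₂ = I₁ cos²(33° − 23°) = 0.5 I₀ · cos²(10°) = 0.4849 I₀.
I₃ = I₂ cos²(78° − 33°) = 0.4849 I₀ · cos²(45°) = 0.2425 I₀.
After rotation:
Unpolarized light through the first polarizer → I₁ = ½ I₀, now polarized at 23°.
I₂ = I₁ cos²(23° − 23°) = 0.5 I₀ · cos²(0°) = 0.5 I₀.
I₃ = I₂ cos²(78° − 23°) = 0.5 I₀ · cos²(55°) = 0.1645 I₀.
Ratio = 0.1645 / 0.2425 = 0.6784.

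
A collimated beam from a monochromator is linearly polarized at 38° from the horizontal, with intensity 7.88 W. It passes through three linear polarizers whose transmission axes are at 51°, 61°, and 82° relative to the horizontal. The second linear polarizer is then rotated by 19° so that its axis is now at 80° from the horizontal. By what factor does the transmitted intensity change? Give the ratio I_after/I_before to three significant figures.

I_new/I_old ≈ 0.904

Before rotation:
I₁ = I₀ cos²(51° − 38°) = I₀ cos²(13°) = 0.9494 I₀.
I₂ = I₁ cos²(61° − 51°) = 0.9494 I₀ · cos²(10°) = 0.9208 I₀.
I₃ = I₂ cos²(82° − 61°) = 0.9208 I₀ · cos²(21°) = 0.8025 I₀.
After rotation:
I₁ = I₀ cos²(51° − 38°) = I₀ cos²(13°) = 0.9494 I₀.
I₂ = I₁ cos²(80° − 51°) = 0.9494 I₀ · cos²(29°) = 0.7263 I₀.
I₃ = I₂ cos²(82° − 80°) = 0.7263 I₀ · cos²(2°) = 0.7254 I₀.
Ratio = 0.7254 / 0.8025 = 0.9039.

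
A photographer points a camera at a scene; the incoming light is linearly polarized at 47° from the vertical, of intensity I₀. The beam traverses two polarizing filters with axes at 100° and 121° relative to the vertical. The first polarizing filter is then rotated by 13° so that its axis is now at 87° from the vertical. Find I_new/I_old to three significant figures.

I_new/I_old ≈ 1.28

Before rotation:
I₁ = I₀ cos²(100° − 47°) = I₀ cos²(53°) = 0.3622 I₀.
I₂ = I₁ cos²(121° − 100°) = 0.3622 I₀ · cos²(21°) = 0.3157 I₀.
After rotation:
I₁ = I₀ cos²(87° − 47°) = I₀ cos²(40°) = 0.5868 I₀.
I₂ = I₁ cos²(121° − 87°) = 0.5868 I₀ · cos²(34°) = 0.4033 I₀.
Ratio = 0.4033 / 0.3157 = 1.278.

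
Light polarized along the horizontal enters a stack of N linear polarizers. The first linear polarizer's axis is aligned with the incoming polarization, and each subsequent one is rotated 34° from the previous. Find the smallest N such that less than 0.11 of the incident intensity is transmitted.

N = 7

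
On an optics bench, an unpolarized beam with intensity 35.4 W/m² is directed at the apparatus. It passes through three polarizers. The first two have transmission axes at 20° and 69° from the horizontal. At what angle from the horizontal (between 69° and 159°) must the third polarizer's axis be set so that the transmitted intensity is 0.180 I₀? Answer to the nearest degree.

θ ≈ 93°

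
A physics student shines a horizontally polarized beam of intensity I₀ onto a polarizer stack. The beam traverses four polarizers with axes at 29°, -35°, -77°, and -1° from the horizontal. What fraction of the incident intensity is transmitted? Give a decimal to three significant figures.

I₁ = I₀ cos²(29° − 0°) = I₀ cos²(29°) = 0.765 I₀.
I₂ = I₁ cos²(-35° − 29°) = 0.765 I₀ · cos²(64°) = 0.147 I₀.
I₃ = I₂ cos²(-77° + 35°) = 0.147 I₀ · cos²(42°) = 0.08118 I₀.
I₄ = I₃ cos²(-1° + 77°) = 0.08118 I₀ · cos²(76°) = 0.004751 I₀.
Transmitted fraction = 0.004751.

≈ 0.00475 I₀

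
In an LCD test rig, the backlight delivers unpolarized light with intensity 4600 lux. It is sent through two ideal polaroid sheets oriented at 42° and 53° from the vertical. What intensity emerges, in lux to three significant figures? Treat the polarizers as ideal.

I ≈ 2220 lux

Unpolarized light through the first polarizer → I₁ = 4600 lux/2 = 2300 lux, polarized at 42°.
I₂ = I₁ · cos²(11°) = 2300 · 0.9636 = 2216 lux.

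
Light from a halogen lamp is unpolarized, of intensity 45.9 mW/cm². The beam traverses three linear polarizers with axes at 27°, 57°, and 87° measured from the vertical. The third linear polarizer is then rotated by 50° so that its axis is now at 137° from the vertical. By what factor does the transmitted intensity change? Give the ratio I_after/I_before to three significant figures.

I_new/I_old ≈ 0.0402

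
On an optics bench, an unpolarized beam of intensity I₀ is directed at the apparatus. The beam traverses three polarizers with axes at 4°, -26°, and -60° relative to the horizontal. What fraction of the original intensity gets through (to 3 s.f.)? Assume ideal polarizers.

≈ 0.258 I₀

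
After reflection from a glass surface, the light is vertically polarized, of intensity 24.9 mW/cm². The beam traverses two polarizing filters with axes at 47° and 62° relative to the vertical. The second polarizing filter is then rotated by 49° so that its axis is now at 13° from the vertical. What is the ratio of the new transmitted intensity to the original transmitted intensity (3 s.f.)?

Before rotation:
I₁ = I₀ cos²(47° − 0°) = I₀ cos²(47°) = 0.4651 I₀.
I₂ = I₁ cos²(62° − 47°) = 0.4651 I₀ · cos²(15°) = 0.434 I₀.
After rotation:
I₁ = I₀ cos²(47° − 0°) = I₀ cos²(47°) = 0.4651 I₀.
I₂ = I₁ cos²(13° − 47°) = 0.4651 I₀ · cos²(34°) = 0.3197 I₀.
Ratio = 0.3197 / 0.434 = 0.7366.

I_new/I_old ≈ 0.737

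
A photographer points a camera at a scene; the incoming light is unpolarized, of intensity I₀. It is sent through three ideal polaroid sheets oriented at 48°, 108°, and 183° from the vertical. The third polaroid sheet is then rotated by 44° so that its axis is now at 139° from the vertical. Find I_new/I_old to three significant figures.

Before rotation:
Unpolarized light through the first polarizer → I₁ = ½ I₀, now polarized at 48°.
I₂ = I₁ cos²(108° − 48°) = 0.5 I₀ · cos²(60°) = 0.125 I₀.
I₃ = I₂ cos²(183° − 108°) = 0.125 I₀ · cos²(75°) = 0.008373 I₀.
After rotation:
Unpolarized light through the first polarizer → I₁ = ½ I₀, now polarized at 48°.
I₂ = I₁ cos²(108° − 48°) = 0.5 I₀ · cos²(60°) = 0.125 I₀.
I₃ = I₂ cos²(139° − 108°) = 0.125 I₀ · cos²(31°) = 0.09184 I₀.
Ratio = 0.09184 / 0.008373 = 10.97.

I_new/I_old ≈ 11.0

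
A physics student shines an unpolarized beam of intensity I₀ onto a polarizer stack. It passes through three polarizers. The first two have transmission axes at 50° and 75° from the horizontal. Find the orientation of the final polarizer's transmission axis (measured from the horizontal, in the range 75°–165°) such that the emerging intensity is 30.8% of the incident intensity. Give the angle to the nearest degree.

θ ≈ 105°

Unpolarized light through the first polarizer → I₁ = ½ I₀, now polarized at 50°.
I₂ = I₁ cos²(75° − 50°) = 0.5 I₀ · cos²(25°) = 0.4107 I₀.
Need I₃/I₀ = 0.308, so cos²(θ − 75°) = 0.308 / 0.4107 = 0.7499.
θ − 75° = arccos(√0.7499) = 30.0°, giving θ ≈ 75 + 30.0 = 105.0°.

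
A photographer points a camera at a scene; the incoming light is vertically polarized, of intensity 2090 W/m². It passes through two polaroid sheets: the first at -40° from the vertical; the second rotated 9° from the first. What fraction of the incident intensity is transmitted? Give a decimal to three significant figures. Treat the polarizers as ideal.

I₁ = 2090 W/m² · cos²(40°) = 1226 W/m².
I₂ = I₁ · cos²(9°) = 1226 · 0.9755 = 1196 W/m².
Transmitted fraction = 0.5725.

I/I₀ ≈ 0.572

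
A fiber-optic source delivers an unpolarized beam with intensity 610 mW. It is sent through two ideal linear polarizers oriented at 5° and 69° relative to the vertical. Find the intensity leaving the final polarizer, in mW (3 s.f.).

I ≈ 58.6 mW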